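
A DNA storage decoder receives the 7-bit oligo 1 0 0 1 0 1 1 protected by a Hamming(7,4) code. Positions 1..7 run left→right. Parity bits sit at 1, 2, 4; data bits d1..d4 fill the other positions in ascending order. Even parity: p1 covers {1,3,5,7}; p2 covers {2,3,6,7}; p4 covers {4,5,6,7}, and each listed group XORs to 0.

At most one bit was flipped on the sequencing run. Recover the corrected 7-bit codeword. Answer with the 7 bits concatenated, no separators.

s1 (pos 1,3,5,7): 1⊕0⊕0⊕1 = 0
s2 (pos 2,3,6,7): 0⊕0⊕1⊕1 = 0
s4 (pos 4,5,6,7): 1⊕0⊕1⊕1 = 1
Syndrome s4…s1 = 100 → error at position 4.
Flip position 4: 1001011 → 1000011

1000011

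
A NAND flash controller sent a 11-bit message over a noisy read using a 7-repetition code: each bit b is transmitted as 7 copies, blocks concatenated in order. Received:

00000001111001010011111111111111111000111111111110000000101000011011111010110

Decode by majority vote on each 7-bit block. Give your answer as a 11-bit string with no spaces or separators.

01111110011

Block 1 (0000000): 0 ones → 0
Block 2 (1111001): 5 ones → 1
Block 3 (0100111): 4 ones → 1
Block 4 (1111111): 7 ones → 1
Block 5 (1111111): 7 ones → 1
Block 6 (0001111): 4 ones → 1
Block 7 (1111111): 7 ones → 1
Block 8 (0000000): 0 ones → 0
Block 9 (1010000): 2 ones → 0
Block 10 (1101111): 6 ones → 1
Block 11 (1010110): 4 ones → 1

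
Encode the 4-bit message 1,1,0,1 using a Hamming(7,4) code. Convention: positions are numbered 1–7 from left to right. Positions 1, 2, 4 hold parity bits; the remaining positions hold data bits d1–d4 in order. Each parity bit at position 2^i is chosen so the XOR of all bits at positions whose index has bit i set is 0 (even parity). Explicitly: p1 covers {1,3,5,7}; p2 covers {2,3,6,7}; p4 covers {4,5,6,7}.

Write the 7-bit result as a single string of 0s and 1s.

Place data at non-parity positions: p1 p2 1 p4 1 0 1
p1 (pos 1,3,5,7): XOR of data positions = 1⊕1⊕1 = 1
p2 (pos 2,3,6,7): XOR of data positions = 1⊕0⊕1 = 0
p4 (pos 4,5,6,7): XOR of data positions = 1⊕0⊕1 = 0
Codeword: 1010101

1010101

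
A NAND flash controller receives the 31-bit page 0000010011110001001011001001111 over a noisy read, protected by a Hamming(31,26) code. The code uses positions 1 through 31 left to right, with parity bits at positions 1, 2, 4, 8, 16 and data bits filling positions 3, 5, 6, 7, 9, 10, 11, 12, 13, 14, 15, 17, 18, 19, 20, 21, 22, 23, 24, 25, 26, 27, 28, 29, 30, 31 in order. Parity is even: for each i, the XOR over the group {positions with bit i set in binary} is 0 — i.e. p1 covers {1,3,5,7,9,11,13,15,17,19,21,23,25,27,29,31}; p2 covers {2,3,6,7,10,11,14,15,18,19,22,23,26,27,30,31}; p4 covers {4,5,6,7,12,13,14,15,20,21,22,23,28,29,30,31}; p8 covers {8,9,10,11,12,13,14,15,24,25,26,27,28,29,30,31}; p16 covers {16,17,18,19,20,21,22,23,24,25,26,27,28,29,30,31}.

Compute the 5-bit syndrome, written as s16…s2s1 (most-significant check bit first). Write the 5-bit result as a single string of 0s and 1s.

s1 (pos 1,3,5,7,9,11,13,15,17,19,21,23,25,27,29,31): 0⊕0⊕0⊕0⊕1⊕1⊕0⊕0⊕0⊕1⊕1⊕0⊕1⊕0⊕1⊕1 = 1
s2 (pos 2,3,6,7,10,11,14,15,18,19,22,23,26,27,30,31): 0⊕0⊕1⊕0⊕1⊕1⊕0⊕0⊕0⊕1⊕1⊕0⊕0⊕0⊕1⊕1 = 1
s4 (pos 4,5,6,7,12,13,14,15,20,21,22,23,28,29,30,31): 0⊕0⊕1⊕0⊕1⊕0⊕0⊕0⊕0⊕1⊕1⊕0⊕1⊕1⊕1⊕1 = 0
s8 (pos 8,9,10,11,12,13,14,15,24,25,26,27,28,29,30,31): 0⊕1⊕1⊕1⊕1⊕0⊕0⊕0⊕0⊕1⊕0⊕0⊕1⊕1⊕1⊕1 = 1
s16 (pos 16,17,18,19,20,21,22,23,24,25,26,27,28,29,30,31): 1⊕0⊕0⊕1⊕0⊕1⊕1⊕0⊕0⊕1⊕0⊕0⊕1⊕1⊕1⊕1 = 1
Syndrome s16…s1 = 11011 → error at position 27.

11011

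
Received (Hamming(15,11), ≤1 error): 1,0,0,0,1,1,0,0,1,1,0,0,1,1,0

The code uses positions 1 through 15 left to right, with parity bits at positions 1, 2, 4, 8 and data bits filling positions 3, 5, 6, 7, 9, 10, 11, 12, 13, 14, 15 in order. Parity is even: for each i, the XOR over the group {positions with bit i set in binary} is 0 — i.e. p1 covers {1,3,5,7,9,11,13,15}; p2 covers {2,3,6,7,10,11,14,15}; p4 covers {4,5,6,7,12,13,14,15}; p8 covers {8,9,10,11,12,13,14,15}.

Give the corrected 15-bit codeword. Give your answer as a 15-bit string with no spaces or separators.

s1 (pos 1,3,5,7,9,11,13,15): 1⊕0⊕1⊕0⊕1⊕0⊕1⊕0 = 0
s2 (pos 2,3,6,7,10,11,14,15): 0⊕0⊕1⊕0⊕1⊕0⊕1⊕0 = 1
s4 (pos 4,5,6,7,12,13,14,15): 0⊕1⊕1⊕0⊕0⊕1⊕1⊕0 = 0
s8 (pos 8,9,10,11,12,13,14,15): 0⊕1⊕1⊕0⊕0⊕1⊕1⊕0 = 0
Syndrome s8…s1 = 0010 → error at position 2.
Flip position 2: 100011001100110 → 110011001100110

110011001100110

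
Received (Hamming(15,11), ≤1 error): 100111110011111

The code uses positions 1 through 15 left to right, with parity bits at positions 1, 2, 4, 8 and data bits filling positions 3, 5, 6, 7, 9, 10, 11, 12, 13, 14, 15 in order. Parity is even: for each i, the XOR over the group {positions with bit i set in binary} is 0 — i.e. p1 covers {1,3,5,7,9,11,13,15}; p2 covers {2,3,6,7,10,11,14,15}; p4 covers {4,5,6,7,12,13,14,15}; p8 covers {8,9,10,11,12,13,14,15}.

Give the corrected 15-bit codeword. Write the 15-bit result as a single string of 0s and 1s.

s1 (pos 1,3,5,7,9,11,13,15): 1⊕0⊕1⊕1⊕0⊕1⊕1⊕1 = 0
s2 (pos 2,3,6,7,10,11,14,15): 0⊕0⊕1⊕1⊕0⊕1⊕1⊕1 = 1
s4 (pos 4,5,6,7,12,13,14,15): 1⊕1⊕1⊕1⊕1⊕1⊕1⊕1 = 0
s8 (pos 8,9,10,11,12,13,14,15): 1⊕0⊕0⊕1⊕1⊕1⊕1⊕1 = 0
Syndrome s8…s1 = 0010 → error at position 2.
Flip position 2: 100111110011111 → 110111110011111

110111110011111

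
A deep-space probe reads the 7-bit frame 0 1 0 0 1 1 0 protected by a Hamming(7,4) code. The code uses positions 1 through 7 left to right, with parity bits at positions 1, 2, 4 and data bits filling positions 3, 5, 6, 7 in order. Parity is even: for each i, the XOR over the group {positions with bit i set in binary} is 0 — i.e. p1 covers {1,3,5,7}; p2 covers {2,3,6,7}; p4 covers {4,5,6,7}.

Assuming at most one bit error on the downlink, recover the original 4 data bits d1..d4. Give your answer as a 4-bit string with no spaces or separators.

0110

s1 (pos 1,3,5,7): 0⊕0⊕1⊕0 = 1
s2 (pos 2,3,6,7): 1⊕0⊕1⊕0 = 0
s4 (pos 4,5,6,7): 0⊕1⊕1⊕0 = 0
Syndrome s4…s1 = 001 → error at position 1.
Flip position 1: 0100110 → 1100110
Read data bits from positions 3,5,6,7: 0110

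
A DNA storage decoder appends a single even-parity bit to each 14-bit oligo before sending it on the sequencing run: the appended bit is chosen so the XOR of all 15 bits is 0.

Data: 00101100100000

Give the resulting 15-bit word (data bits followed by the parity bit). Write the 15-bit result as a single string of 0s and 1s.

XOR of the 14 data bits: 0⊕0⊕1⊕0⊕1⊕1⊕0⊕0⊕1⊕0⊕0⊕0⊕0⊕0 = 0
Parity bit = 0 (so all 15 bits XOR to 0).

001011001000000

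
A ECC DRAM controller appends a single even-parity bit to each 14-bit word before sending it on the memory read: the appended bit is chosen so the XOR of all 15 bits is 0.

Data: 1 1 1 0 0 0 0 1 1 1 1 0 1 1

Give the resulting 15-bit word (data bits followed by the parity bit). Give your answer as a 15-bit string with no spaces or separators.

111000011110111

XOR of the 14 data bits: 1⊕1⊕1⊕0⊕0⊕0⊕0⊕1⊕1⊕1⊕1⊕0⊕1⊕1 = 1
Parity bit = 1 (so all 15 bits XOR to 0).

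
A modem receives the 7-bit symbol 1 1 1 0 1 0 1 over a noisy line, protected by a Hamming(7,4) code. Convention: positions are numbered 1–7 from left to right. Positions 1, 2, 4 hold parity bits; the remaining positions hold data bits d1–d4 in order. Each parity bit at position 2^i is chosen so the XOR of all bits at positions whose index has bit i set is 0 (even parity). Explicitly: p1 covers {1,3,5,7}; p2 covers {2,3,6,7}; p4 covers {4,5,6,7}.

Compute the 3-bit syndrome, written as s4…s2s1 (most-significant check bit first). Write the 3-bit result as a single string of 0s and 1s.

s1 (pos 1,3,5,7): 1⊕1⊕1⊕1 = 0
s2 (pos 2,3,6,7): 1⊕1⊕0⊕1 = 1
s4 (pos 4,5,6,7): 0⊕1⊕0⊕1 = 0
Syndrome s4…s1 = 010 → error at position 2.

010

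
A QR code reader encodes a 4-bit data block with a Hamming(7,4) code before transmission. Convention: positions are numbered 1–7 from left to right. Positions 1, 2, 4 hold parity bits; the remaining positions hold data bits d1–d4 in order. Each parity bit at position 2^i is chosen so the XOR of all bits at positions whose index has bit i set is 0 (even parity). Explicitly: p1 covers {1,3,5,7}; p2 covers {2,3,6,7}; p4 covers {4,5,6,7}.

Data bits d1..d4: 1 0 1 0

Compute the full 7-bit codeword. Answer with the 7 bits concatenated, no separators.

Place data at non-parity positions: p1 p2 1 p4 0 1 0
p1 (pos 1,3,5,7): XOR of data positions = 1⊕0⊕0 = 1
p2 (pos 2,3,6,7): XOR of data positions = 1⊕1⊕0 = 0
p4 (pos 4,5,6,7): XOR of data positions = 0⊕1⊕0 = 1
Codeword: 1011010

1011010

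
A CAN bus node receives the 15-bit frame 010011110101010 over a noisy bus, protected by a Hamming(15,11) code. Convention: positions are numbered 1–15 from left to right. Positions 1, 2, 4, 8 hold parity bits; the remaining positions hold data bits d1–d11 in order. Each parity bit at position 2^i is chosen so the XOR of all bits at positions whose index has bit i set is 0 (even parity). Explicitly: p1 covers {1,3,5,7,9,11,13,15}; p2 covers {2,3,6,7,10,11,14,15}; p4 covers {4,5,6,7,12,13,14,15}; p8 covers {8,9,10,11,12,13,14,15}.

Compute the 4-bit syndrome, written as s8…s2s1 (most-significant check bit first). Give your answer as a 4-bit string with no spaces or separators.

s1 (pos 1,3,5,7,9,11,13,15): 0⊕0⊕1⊕1⊕0⊕0⊕0⊕0 = 0
s2 (pos 2,3,6,7,10,11,14,15): 1⊕0⊕1⊕1⊕1⊕0⊕1⊕0 = 1
s4 (pos 4,5,6,7,12,13,14,15): 0⊕1⊕1⊕1⊕1⊕0⊕1⊕0 = 1
s8 (pos 8,9,10,11,12,13,14,15): 1⊕0⊕1⊕0⊕1⊕0⊕1⊕0 = 0
Syndrome s8…s1 = 0110 → error at position 6.

0110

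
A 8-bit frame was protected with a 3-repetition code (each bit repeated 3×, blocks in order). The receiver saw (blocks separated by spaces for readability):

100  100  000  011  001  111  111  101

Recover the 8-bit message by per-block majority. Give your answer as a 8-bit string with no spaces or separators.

00010111

Block 1 (100): 1 one → 0
Block 2 (100): 1 one → 0
Block 3 (000): 0 ones → 0
Block 4 (011): 2 ones → 1
Block 5 (001): 1 one → 0
Block 6 (111): 3 ones → 1
Block 7 (111): 3 ones → 1
Block 8 (101): 2 ones → 1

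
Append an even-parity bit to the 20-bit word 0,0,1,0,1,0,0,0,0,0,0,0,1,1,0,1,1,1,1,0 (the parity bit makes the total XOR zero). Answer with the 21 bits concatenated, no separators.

XOR of the 20 data bits: 0⊕0⊕1⊕0⊕1⊕0⊕0⊕0⊕0⊕0⊕0⊕0⊕1⊕1⊕0⊕1⊕1⊕1⊕1⊕0 = 0
Parity bit = 0 (so all 21 bits XOR to 0).

001010000000110111100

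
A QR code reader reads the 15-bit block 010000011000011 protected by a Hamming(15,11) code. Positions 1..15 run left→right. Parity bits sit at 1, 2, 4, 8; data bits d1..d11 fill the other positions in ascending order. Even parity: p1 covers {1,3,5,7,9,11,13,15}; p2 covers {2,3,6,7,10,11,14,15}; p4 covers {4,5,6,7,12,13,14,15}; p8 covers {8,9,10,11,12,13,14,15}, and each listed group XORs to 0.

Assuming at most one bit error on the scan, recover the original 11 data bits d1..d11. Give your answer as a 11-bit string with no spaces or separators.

s1 (pos 1,3,5,7,9,11,13,15): 0⊕0⊕0⊕0⊕1⊕0⊕0⊕1 = 0
s2 (pos 2,3,6,7,10,11,14,15): 1⊕0⊕0⊕0⊕0⊕0⊕1⊕1 = 1
s4 (pos 4,5,6,7,12,13,14,15): 0⊕0⊕0⊕0⊕0⊕0⊕1⊕1 = 0
s8 (pos 8,9,10,11,12,13,14,15): 1⊕1⊕0⊕0⊕0⊕0⊕1⊕1 = 0
Syndrome s8…s1 = 0010 → error at position 2.
Flip position 2: 010000011000011 → 000000011000011
Read data bits from positions 3,5,6,7,9,10,11,12,13,14,15: 00001000011

00001000011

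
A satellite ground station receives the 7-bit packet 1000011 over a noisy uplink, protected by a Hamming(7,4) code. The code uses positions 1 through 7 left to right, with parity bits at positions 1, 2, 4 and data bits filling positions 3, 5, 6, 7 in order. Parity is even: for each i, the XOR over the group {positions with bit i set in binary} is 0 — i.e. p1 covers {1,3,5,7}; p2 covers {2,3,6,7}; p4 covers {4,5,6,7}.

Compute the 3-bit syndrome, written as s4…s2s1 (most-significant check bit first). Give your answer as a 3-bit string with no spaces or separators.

s1 (pos 1,3,5,7): 1⊕0⊕0⊕1 = 0
s2 (pos 2,3,6,7): 0⊕0⊕1⊕1 = 0
s4 (pos 4,5,6,7): 0⊕0⊕1⊕1 = 0
Syndrome s4…s1 = 000 → no error.

000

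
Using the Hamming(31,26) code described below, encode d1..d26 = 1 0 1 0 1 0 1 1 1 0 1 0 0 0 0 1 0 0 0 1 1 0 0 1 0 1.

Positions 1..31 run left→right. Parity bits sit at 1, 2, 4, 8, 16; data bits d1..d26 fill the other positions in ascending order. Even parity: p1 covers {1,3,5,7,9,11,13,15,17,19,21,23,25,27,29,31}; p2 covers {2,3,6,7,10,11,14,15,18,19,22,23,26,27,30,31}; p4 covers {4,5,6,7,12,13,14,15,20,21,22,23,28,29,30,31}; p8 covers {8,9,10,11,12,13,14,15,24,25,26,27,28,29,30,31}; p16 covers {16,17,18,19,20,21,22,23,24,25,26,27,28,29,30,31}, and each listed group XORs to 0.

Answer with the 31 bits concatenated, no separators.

1011010110111011000010001100101

Place data at non-parity positions: p1 p2 1 p4 0 1 0 p8 1 0 1 1 1 0 1 p16 0 0 0 0 1 0 0 0 1 1 0 0 1 0 1
p1 (pos 1,3,5,7,9,11,13,15,17,19,21,23,25,27,29,31): XOR of data positions = 1⊕0⊕0⊕1⊕1⊕1⊕1⊕0⊕0⊕1⊕0⊕1⊕0⊕1⊕1 = 1
p2 (pos 2,3,6,7,10,11,14,15,18,19,22,23,26,27,30,31): XOR of data positions = 1⊕1⊕0⊕0⊕1⊕0⊕1⊕0⊕0⊕0⊕0⊕1⊕0⊕0⊕1 = 0
p4 (pos 4,5,6,7,12,13,14,15,20,21,22,23,28,29,30,31): XOR of data positions = 0⊕1⊕0⊕1⊕1⊕0⊕1⊕0⊕1⊕0⊕0⊕0⊕1⊕0⊕1 = 1
p8 (pos 8,9,10,11,12,13,14,15,24,25,26,27,28,29,30,31): XOR of data positions = 1⊕0⊕1⊕1⊕1⊕0⊕1⊕0⊕1⊕1⊕0⊕0⊕1⊕0⊕1 = 1
p16 (pos 16,17,18,19,20,21,22,23,24,25,26,27,28,29,30,31): XOR of data positions = 0⊕0⊕0⊕0⊕1⊕0⊕0⊕0⊕1⊕1⊕0⊕0⊕1⊕0⊕1 = 1
Codeword: 1011010110111011000010001100101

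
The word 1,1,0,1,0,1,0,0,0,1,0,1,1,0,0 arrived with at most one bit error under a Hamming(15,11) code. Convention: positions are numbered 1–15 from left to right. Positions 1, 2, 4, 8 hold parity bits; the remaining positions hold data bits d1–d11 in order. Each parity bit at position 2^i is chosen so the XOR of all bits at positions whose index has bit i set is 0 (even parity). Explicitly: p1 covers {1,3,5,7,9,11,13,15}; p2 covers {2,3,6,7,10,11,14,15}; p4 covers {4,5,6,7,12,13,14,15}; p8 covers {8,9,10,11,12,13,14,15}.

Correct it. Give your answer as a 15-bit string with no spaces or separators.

s1 (pos 1,3,5,7,9,11,13,15): 1⊕0⊕0⊕0⊕0⊕0⊕1⊕0 = 0
s2 (pos 2,3,6,7,10,11,14,15): 1⊕0⊕1⊕0⊕1⊕0⊕0⊕0 = 1
s4 (pos 4,5,6,7,12,13,14,15): 1⊕0⊕1⊕0⊕1⊕1⊕0⊕0 = 0
s8 (pos 8,9,10,11,12,13,14,15): 0⊕0⊕1⊕0⊕1⊕1⊕0⊕0 = 1
Syndrome s8…s1 = 1010 → error at position 10.
Flip position 10: 110101000101100 → 110101000001100

110101000001100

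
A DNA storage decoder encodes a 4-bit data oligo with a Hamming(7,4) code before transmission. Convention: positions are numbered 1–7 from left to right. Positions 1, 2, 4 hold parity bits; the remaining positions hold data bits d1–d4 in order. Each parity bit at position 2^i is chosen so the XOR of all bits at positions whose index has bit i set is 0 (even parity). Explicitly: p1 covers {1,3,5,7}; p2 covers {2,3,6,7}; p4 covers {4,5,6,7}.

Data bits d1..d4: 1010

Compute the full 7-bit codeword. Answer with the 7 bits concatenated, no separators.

Place data at non-parity positions: p1 p2 1 p4 0 1 0
p1 (pos 1,3,5,7): XOR of data positions = 1⊕0⊕0 = 1
p2 (pos 2,3,6,7): XOR of data positions = 1⊕1⊕0 = 0
p4 (pos 4,5,6,7): XOR of data positions = 0⊕1⊕0 = 1
Codeword: 1011010

1011010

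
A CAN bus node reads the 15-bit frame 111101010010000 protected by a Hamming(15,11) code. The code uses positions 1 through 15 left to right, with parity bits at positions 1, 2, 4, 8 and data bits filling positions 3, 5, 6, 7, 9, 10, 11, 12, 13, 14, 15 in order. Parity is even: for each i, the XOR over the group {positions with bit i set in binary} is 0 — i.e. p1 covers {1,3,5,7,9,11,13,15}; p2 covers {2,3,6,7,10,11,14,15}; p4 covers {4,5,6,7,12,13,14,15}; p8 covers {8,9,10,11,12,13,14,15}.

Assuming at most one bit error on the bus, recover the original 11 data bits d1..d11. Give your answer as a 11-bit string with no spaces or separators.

s1 (pos 1,3,5,7,9,11,13,15): 1⊕1⊕0⊕0⊕0⊕1⊕0⊕0 = 1
s2 (pos 2,3,6,7,10,11,14,15): 1⊕1⊕1⊕0⊕0⊕1⊕0⊕0 = 0
s4 (pos 4,5,6,7,12,13,14,15): 1⊕0⊕1⊕0⊕0⊕0⊕0⊕0 = 0
s8 (pos 8,9,10,11,12,13,14,15): 1⊕0⊕0⊕1⊕0⊕0⊕0⊕0 = 0
Syndrome s8…s1 = 0001 → error at position 1.
Flip position 1: 111101010010000 → 011101010010000
Read data bits from positions 3,5,6,7,9,10,11,12,13,14,15: 10100010000

10100010000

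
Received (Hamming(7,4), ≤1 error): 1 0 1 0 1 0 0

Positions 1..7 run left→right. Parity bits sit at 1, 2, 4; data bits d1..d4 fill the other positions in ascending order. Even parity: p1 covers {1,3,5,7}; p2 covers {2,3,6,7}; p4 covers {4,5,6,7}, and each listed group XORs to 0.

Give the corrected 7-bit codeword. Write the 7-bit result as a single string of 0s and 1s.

1010101

s1 (pos 1,3,5,7): 1⊕1⊕1⊕0 = 1
s2 (pos 2,3,6,7): 0⊕1⊕0⊕0 = 1
s4 (pos 4,5,6,7): 0⊕1⊕0⊕0 = 1
Syndrome s4…s1 = 111 → error at position 7.
Flip position 7: 1010100 → 1010101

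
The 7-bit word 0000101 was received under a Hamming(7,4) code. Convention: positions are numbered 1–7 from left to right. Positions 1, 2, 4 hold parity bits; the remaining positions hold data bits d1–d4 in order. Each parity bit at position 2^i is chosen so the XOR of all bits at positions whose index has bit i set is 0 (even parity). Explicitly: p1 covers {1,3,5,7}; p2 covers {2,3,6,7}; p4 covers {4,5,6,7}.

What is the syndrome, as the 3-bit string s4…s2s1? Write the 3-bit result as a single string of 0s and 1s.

s1 (pos 1,3,5,7): 0⊕0⊕1⊕1 = 0
s2 (pos 2,3,6,7): 0⊕0⊕0⊕1 = 1
s4 (pos 4,5,6,7): 0⊕1⊕0⊕1 = 0
Syndrome s4…s1 = 010 → error at position 2.

010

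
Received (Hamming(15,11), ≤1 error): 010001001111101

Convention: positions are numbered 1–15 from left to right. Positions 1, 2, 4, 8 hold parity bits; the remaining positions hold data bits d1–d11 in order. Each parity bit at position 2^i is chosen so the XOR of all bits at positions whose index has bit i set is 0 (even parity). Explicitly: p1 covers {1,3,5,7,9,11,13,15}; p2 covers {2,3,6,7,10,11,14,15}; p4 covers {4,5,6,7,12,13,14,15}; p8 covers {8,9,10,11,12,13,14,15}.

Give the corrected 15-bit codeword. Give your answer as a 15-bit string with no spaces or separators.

000001001111101

s1 (pos 1,3,5,7,9,11,13,15): 0⊕0⊕0⊕0⊕1⊕1⊕1⊕1 = 0
s2 (pos 2,3,6,7,10,11,14,15): 1⊕0⊕1⊕0⊕1⊕1⊕0⊕1 = 1
s4 (pos 4,5,6,7,12,13,14,15): 0⊕0⊕1⊕0⊕1⊕1⊕0⊕1 = 0
s8 (pos 8,9,10,11,12,13,14,15): 0⊕1⊕1⊕1⊕1⊕1⊕0⊕1 = 0
Syndrome s8…s1 = 0010 → error at position 2.
Flip position 2: 010001001111101 → 000001001111101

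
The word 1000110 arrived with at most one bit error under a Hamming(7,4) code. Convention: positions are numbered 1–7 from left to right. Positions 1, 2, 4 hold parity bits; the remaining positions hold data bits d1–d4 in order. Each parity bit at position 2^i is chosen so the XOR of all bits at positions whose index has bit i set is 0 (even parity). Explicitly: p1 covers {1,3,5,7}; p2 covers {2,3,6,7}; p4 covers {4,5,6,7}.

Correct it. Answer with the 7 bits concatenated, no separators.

s1 (pos 1,3,5,7): 1⊕0⊕1⊕0 = 0
s2 (pos 2,3,6,7): 0⊕0⊕1⊕0 = 1
s4 (pos 4,5,6,7): 0⊕1⊕1⊕0 = 0
Syndrome s4…s1 = 010 → error at position 2.
Flip position 2: 1000110 → 1100110

1100110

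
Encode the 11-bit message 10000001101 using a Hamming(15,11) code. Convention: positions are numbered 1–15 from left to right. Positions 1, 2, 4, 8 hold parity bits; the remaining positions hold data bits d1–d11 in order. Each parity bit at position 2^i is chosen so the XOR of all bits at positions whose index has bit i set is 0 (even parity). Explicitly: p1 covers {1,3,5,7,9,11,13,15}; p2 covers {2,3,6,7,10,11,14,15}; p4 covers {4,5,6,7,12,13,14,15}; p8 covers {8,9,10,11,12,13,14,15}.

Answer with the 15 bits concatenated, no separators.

Place data at non-parity positions: p1 p2 1 p4 0 0 0 p8 0 0 0 1 1 0 1
p1 (pos 1,3,5,7,9,11,13,15): XOR of data positions = 1⊕0⊕0⊕0⊕0⊕1⊕1 = 1
p2 (pos 2,3,6,7,10,11,14,15): XOR of data positions = 1⊕0⊕0⊕0⊕0⊕0⊕1 = 0
p4 (pos 4,5,6,7,12,13,14,15): XOR of data positions = 0⊕0⊕0⊕1⊕1⊕0⊕1 = 1
p8 (pos 8,9,10,11,12,13,14,15): XOR of data positions = 0⊕0⊕0⊕1⊕1⊕0⊕1 = 1
Codeword: 101100010001101

101100010001101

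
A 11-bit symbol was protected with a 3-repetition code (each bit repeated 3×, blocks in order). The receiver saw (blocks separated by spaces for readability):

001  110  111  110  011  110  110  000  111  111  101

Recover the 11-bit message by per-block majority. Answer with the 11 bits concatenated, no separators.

01111110111

Block 1 (001): 1 one → 0
Block 2 (110): 2 ones → 1
Block 3 (111): 3 ones → 1
Block 4 (110): 2 ones → 1
Block 5 (011): 2 ones → 1
Block 6 (110): 2 ones → 1
Block 7 (110): 2 ones → 1
Block 8 (000): 0 ones → 0
Block 9 (111): 3 ones → 1
Block 10 (111): 3 ones → 1
Block 11 (101): 2 ones → 1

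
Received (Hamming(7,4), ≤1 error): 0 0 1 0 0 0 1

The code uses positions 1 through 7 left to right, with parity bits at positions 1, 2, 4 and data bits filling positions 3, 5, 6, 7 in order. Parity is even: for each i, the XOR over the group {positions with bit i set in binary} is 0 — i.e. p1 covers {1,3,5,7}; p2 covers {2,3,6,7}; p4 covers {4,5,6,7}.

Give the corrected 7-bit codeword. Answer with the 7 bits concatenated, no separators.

0011001

s1 (pos 1,3,5,7): 0⊕1⊕0⊕1 = 0
s2 (pos 2,3,6,7): 0⊕1⊕0⊕1 = 0
s4 (pos 4,5,6,7): 0⊕0⊕0⊕1 = 1
Syndrome s4…s1 = 100 → error at position 4.
Flip position 4: 0010001 → 0011001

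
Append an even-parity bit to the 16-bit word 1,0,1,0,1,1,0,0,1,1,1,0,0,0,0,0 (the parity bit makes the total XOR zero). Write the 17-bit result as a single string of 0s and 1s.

XOR of the 16 data bits: 1⊕0⊕1⊕0⊕1⊕1⊕0⊕0⊕1⊕1⊕1⊕0⊕0⊕0⊕0⊕0 = 1
Parity bit = 1 (so all 17 bits XOR to 0).

10101100111000001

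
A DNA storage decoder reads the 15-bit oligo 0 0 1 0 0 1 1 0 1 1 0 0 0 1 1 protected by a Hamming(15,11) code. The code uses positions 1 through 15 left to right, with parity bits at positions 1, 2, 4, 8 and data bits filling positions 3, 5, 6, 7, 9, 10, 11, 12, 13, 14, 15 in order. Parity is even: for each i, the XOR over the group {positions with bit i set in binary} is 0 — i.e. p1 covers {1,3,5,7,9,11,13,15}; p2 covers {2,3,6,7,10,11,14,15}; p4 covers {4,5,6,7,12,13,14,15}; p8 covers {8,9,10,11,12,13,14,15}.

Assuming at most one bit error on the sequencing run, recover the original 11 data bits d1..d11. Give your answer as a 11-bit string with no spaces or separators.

s1 (pos 1,3,5,7,9,11,13,15): 0⊕1⊕0⊕1⊕1⊕0⊕0⊕1 = 0
s2 (pos 2,3,6,7,10,11,14,15): 0⊕1⊕1⊕1⊕1⊕0⊕1⊕1 = 0
s4 (pos 4,5,6,7,12,13,14,15): 0⊕0⊕1⊕1⊕0⊕0⊕1⊕1 = 0
s8 (pos 8,9,10,11,12,13,14,15): 0⊕1⊕1⊕0⊕0⊕0⊕1⊕1 = 0
Syndrome s8…s1 = 0000 → no error.
Read data bits from positions 3,5,6,7,9,10,11,12,13,14,15: 10111100011

10111100011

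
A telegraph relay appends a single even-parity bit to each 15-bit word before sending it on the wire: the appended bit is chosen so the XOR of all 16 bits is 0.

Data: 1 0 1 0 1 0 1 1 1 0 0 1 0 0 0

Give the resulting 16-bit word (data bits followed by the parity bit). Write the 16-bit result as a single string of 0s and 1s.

XOR of the 15 data bits: 1⊕0⊕1⊕0⊕1⊕0⊕1⊕1⊕1⊕0⊕0⊕1⊕0⊕0⊕0 = 1
Parity bit = 1 (so all 16 bits XOR to 0).

1010101110010001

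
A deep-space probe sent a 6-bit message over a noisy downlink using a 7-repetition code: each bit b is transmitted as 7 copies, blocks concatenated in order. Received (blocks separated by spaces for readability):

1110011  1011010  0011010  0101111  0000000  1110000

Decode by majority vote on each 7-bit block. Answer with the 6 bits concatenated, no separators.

Block 1 (1110011): 5 ones → 1
Block 2 (1011010): 4 ones → 1
Block 3 (0011010): 3 ones → 0
Block 4 (0101111): 5 ones → 1
Block 5 (0000000): 0 ones → 0
Block 6 (1110000): 3 ones → 0

110100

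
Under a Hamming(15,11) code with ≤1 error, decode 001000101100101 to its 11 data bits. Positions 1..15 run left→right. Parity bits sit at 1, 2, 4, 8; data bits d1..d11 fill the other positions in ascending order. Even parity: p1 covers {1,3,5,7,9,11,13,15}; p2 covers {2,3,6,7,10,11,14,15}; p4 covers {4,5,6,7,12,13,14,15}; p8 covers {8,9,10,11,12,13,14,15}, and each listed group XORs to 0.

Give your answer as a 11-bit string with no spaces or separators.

11011100101

s1 (pos 1,3,5,7,9,11,13,15): 0⊕1⊕0⊕1⊕1⊕0⊕1⊕1 = 1
s2 (pos 2,3,6,7,10,11,14,15): 0⊕1⊕0⊕1⊕1⊕0⊕0⊕1 = 0
s4 (pos 4,5,6,7,12,13,14,15): 0⊕0⊕0⊕1⊕0⊕1⊕0⊕1 = 1
s8 (pos 8,9,10,11,12,13,14,15): 0⊕1⊕1⊕0⊕0⊕1⊕0⊕1 = 0
Syndrome s8…s1 = 0101 → error at position 5.
Flip position 5: 001000101100101 → 001010101100101
Read data bits from positions 3,5,6,7,9,10,11,12,13,14,15: 11011100101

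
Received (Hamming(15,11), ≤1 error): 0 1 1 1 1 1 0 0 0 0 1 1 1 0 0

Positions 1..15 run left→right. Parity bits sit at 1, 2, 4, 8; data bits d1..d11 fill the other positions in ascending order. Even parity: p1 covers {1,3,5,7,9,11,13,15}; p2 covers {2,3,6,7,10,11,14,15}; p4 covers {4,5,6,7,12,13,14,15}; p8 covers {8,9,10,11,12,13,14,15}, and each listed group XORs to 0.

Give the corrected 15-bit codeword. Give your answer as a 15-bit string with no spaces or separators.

s1 (pos 1,3,5,7,9,11,13,15): 0⊕1⊕1⊕0⊕0⊕1⊕1⊕0 = 0
s2 (pos 2,3,6,7,10,11,14,15): 1⊕1⊕1⊕0⊕0⊕1⊕0⊕0 = 0
s4 (pos 4,5,6,7,12,13,14,15): 1⊕1⊕1⊕0⊕1⊕1⊕0⊕0 = 1
s8 (pos 8,9,10,11,12,13,14,15): 0⊕0⊕0⊕1⊕1⊕1⊕0⊕0 = 1
Syndrome s8…s1 = 1100 → error at position 12.
Flip position 12: 011111000011100 → 011111000010100

011111000010100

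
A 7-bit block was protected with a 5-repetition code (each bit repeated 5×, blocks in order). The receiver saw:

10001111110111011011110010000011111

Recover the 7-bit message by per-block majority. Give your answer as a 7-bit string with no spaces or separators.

Block 1 (10001): 2 ones → 0
Block 2 (11111): 5 ones → 1
Block 3 (01110): 3 ones → 1
Block 4 (11011): 4 ones → 1
Block 5 (11001): 3 ones → 1
Block 6 (00000): 0 ones → 0
Block 7 (11111): 5 ones → 1

0111101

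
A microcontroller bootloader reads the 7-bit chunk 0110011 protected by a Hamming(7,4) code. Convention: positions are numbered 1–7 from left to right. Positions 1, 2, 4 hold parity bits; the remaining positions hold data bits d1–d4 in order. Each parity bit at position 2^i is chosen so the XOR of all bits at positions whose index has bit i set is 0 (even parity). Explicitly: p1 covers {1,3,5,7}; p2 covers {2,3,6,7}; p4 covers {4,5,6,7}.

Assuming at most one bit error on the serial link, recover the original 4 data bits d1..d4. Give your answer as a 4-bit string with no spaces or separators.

s1 (pos 1,3,5,7): 0⊕1⊕0⊕1 = 0
s2 (pos 2,3,6,7): 1⊕1⊕1⊕1 = 0
s4 (pos 4,5,6,7): 0⊕0⊕1⊕1 = 0
Syndrome s4…s1 = 000 → no error.
Read data bits from positions 3,5,6,7: 1011

1011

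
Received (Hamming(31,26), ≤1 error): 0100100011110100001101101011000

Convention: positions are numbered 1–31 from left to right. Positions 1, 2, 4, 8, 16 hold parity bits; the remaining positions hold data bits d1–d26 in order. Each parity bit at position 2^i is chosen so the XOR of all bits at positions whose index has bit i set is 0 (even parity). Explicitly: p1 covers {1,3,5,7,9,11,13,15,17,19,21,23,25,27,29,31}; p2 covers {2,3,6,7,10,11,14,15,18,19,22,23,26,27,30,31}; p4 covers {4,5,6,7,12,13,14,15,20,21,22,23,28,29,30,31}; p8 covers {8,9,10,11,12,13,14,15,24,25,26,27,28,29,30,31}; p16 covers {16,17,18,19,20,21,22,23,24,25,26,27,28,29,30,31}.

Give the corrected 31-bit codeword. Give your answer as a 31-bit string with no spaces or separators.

0100100011110100001111101011000

s1 (pos 1,3,5,7,9,11,13,15,17,19,21,23,25,27,29,31): 0⊕0⊕1⊕0⊕1⊕1⊕0⊕0⊕0⊕1⊕0⊕1⊕1⊕1⊕0⊕0 = 1
s2 (pos 2,3,6,7,10,11,14,15,18,19,22,23,26,27,30,31): 1⊕0⊕0⊕0⊕1⊕1⊕1⊕0⊕0⊕1⊕1⊕1⊕0⊕1⊕0⊕0 = 0
s4 (pos 4,5,6,7,12,13,14,15,20,21,22,23,28,29,30,31): 0⊕1⊕0⊕0⊕1⊕0⊕1⊕0⊕1⊕0⊕1⊕1⊕1⊕0⊕0⊕0 = 1
s8 (pos 8,9,10,11,12,13,14,15,24,25,26,27,28,29,30,31): 0⊕1⊕1⊕1⊕1⊕0⊕1⊕0⊕0⊕1⊕0⊕1⊕1⊕0⊕0⊕0 = 0
s16 (pos 16,17,18,19,20,21,22,23,24,25,26,27,28,29,30,31): 0⊕0⊕0⊕1⊕1⊕0⊕1⊕1⊕0⊕1⊕0⊕1⊕1⊕0⊕0⊕0 = 1
Syndrome s16…s1 = 10101 → error at position 21.
Flip position 21: 0100100011110100001101101011000 → 0100100011110100001111101011000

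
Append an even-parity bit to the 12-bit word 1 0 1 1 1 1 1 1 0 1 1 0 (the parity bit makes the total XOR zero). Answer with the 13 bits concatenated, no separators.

XOR of the 12 data bits: 1⊕0⊕1⊕1⊕1⊕1⊕1⊕1⊕0⊕1⊕1⊕0 = 1
Parity bit = 1 (so all 13 bits XOR to 0).

1011111101101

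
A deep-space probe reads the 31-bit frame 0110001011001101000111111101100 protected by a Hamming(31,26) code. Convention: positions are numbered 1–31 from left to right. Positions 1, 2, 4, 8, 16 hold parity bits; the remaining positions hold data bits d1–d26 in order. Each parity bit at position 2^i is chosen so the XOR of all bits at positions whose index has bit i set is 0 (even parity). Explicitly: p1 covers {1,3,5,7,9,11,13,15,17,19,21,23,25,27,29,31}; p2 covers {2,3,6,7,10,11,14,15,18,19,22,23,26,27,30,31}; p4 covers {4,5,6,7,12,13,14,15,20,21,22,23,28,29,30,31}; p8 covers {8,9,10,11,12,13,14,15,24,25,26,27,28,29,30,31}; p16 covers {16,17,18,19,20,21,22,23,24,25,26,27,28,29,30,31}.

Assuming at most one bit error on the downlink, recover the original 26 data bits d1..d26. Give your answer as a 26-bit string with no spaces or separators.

10011101110000111111101100

s1 (pos 1,3,5,7,9,11,13,15,17,19,21,23,25,27,29,31): 0⊕1⊕0⊕1⊕1⊕0⊕1⊕0⊕0⊕0⊕1⊕1⊕1⊕0⊕1⊕0 = 0
s2 (pos 2,3,6,7,10,11,14,15,18,19,22,23,26,27,30,31): 1⊕1⊕0⊕1⊕1⊕0⊕1⊕0⊕0⊕0⊕1⊕1⊕1⊕0⊕0⊕0 = 0
s4 (pos 4,5,6,7,12,13,14,15,20,21,22,23,28,29,30,31): 0⊕0⊕0⊕1⊕0⊕1⊕1⊕0⊕1⊕1⊕1⊕1⊕1⊕1⊕0⊕0 = 1
s8 (pos 8,9,10,11,12,13,14,15,24,25,26,27,28,29,30,31): 0⊕1⊕1⊕0⊕0⊕1⊕1⊕0⊕1⊕1⊕1⊕0⊕1⊕1⊕0⊕0 = 1
s16 (pos 16,17,18,19,20,21,22,23,24,25,26,27,28,29,30,31): 1⊕0⊕0⊕0⊕1⊕1⊕1⊕1⊕1⊕1⊕1⊕0⊕1⊕1⊕0⊕0 = 0
Syndrome s16…s1 = 01100 → error at position 12.
Flip position 12: 0110001011001101000111111101100 → 0110001011011101000111111101100
Read data bits from positions 3,5,6,7,9,10,11,12,13,14,15,17,18,19,20,21,22,23,24,25,26,27,28,29,30,31: 10011101110000111111101100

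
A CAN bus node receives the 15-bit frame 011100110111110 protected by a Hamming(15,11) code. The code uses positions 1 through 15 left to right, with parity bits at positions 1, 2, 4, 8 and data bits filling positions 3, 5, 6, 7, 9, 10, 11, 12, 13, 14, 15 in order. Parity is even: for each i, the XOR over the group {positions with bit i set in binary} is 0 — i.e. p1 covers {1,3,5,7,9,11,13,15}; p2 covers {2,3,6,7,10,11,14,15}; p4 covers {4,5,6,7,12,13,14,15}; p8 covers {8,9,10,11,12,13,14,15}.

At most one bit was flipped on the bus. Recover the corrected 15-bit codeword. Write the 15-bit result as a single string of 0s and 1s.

011000110111110

s1 (pos 1,3,5,7,9,11,13,15): 0⊕1⊕0⊕1⊕0⊕1⊕1⊕0 = 0
s2 (pos 2,3,6,7,10,11,14,15): 1⊕1⊕0⊕1⊕1⊕1⊕1⊕0 = 0
s4 (pos 4,5,6,7,12,13,14,15): 1⊕0⊕0⊕1⊕1⊕1⊕1⊕0 = 1
s8 (pos 8,9,10,11,12,13,14,15): 1⊕0⊕1⊕1⊕1⊕1⊕1⊕0 = 0
Syndrome s8…s1 = 0100 → error at position 4.
Flip position 4: 011100110111110 → 011000110111110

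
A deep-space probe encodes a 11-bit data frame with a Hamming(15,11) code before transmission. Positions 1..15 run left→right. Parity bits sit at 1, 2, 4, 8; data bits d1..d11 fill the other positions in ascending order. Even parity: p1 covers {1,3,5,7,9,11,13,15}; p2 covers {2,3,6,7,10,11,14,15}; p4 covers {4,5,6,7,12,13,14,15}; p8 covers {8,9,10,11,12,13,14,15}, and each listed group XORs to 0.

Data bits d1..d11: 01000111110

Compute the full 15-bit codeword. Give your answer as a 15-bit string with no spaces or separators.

Place data at non-parity positions: p1 p2 0 p4 1 0 0 p8 0 1 1 1 1 1 0
p1 (pos 1,3,5,7,9,11,13,15): XOR of data positions = 0⊕1⊕0⊕0⊕1⊕1⊕0 = 1
p2 (pos 2,3,6,7,10,11,14,15): XOR of data positions = 0⊕0⊕0⊕1⊕1⊕1⊕0 = 1
p4 (pos 4,5,6,7,12,13,14,15): XOR of data positions = 1⊕0⊕0⊕1⊕1⊕1⊕0 = 0
p8 (pos 8,9,10,11,12,13,14,15): XOR of data positions = 0⊕1⊕1⊕1⊕1⊕1⊕0 = 1
Codeword: 110010010111110

110010010111110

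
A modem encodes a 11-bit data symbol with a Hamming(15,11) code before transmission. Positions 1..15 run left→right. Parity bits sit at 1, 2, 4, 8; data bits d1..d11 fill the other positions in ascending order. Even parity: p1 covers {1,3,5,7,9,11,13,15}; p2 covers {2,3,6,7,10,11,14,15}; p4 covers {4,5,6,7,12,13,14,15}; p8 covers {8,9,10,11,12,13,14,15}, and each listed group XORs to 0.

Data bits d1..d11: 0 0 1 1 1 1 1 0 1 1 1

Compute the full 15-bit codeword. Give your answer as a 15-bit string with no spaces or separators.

100101101110111

Place data at non-parity positions: p1 p2 0 p4 0 1 1 p8 1 1 1 0 1 1 1
p1 (pos 1,3,5,7,9,11,13,15): XOR of data positions = 0⊕0⊕1⊕1⊕1⊕1⊕1 = 1
p2 (pos 2,3,6,7,10,11,14,15): XOR of data positions = 0⊕1⊕1⊕1⊕1⊕1⊕1 = 0
p4 (pos 4,5,6,7,12,13,14,15): XOR of data positions = 0⊕1⊕1⊕0⊕1⊕1⊕1 = 1
p8 (pos 8,9,10,11,12,13,14,15): XOR of data positions = 1⊕1⊕1⊕0⊕1⊕1⊕1 = 0
Codeword: 100101101110111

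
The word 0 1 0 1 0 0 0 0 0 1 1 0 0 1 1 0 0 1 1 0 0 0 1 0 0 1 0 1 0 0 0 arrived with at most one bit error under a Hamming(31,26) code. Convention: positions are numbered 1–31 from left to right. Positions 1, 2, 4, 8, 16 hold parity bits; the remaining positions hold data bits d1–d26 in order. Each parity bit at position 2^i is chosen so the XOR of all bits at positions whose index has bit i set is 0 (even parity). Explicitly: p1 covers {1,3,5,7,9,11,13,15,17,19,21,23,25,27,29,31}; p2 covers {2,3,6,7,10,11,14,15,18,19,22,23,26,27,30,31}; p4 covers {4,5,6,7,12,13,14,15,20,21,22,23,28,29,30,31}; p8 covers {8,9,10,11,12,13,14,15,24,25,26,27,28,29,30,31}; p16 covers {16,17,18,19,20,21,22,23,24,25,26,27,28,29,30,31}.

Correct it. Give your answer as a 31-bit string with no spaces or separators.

0101000001100110011001100101000

s1 (pos 1,3,5,7,9,11,13,15,17,19,21,23,25,27,29,31): 0⊕0⊕0⊕0⊕0⊕1⊕0⊕1⊕0⊕1⊕0⊕1⊕0⊕0⊕0⊕0 = 0
s2 (pos 2,3,6,7,10,11,14,15,18,19,22,23,26,27,30,31): 1⊕0⊕0⊕0⊕1⊕1⊕1⊕1⊕1⊕1⊕0⊕1⊕1⊕0⊕0⊕0 = 1
s4 (pos 4,5,6,7,12,13,14,15,20,21,22,23,28,29,30,31): 1⊕0⊕0⊕0⊕0⊕0⊕1⊕1⊕0⊕0⊕0⊕1⊕1⊕0⊕0⊕0 = 1
s8 (pos 8,9,10,11,12,13,14,15,24,25,26,27,28,29,30,31): 0⊕0⊕1⊕1⊕0⊕0⊕1⊕1⊕0⊕0⊕1⊕0⊕1⊕0⊕0⊕0 = 0
s16 (pos 16,17,18,19,20,21,22,23,24,25,26,27,28,29,30,31): 0⊕0⊕1⊕1⊕0⊕0⊕0⊕1⊕0⊕0⊕1⊕0⊕1⊕0⊕0⊕0 = 1
Syndrome s16…s1 = 10110 → error at position 22.
Flip position 22: 0101000001100110011000100101000 → 0101000001100110011001100101000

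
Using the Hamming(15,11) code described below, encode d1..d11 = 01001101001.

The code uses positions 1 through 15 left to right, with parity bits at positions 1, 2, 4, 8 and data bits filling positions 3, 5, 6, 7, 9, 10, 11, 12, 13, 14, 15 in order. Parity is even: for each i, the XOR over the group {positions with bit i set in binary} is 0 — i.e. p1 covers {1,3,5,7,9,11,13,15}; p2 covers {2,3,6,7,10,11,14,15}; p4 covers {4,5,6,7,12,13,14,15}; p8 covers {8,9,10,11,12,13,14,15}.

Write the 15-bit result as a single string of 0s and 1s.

100110001101001

Place data at non-parity positions: p1 p2 0 p4 1 0 0 p8 1 1 0 1 0 0 1
p1 (pos 1,3,5,7,9,11,13,15): XOR of data positions = 0⊕1⊕0⊕1⊕0⊕0⊕1 = 1
p2 (pos 2,3,6,7,10,11,14,15): XOR of data positions = 0⊕0⊕0⊕1⊕0⊕0⊕1 = 0
p4 (pos 4,5,6,7,12,13,14,15): XOR of data positions = 1⊕0⊕0⊕1⊕0⊕0⊕1 = 1
p8 (pos 8,9,10,11,12,13,14,15): XOR of data positions = 1⊕1⊕0⊕1⊕0⊕0⊕1 = 0
Codeword: 100110001101001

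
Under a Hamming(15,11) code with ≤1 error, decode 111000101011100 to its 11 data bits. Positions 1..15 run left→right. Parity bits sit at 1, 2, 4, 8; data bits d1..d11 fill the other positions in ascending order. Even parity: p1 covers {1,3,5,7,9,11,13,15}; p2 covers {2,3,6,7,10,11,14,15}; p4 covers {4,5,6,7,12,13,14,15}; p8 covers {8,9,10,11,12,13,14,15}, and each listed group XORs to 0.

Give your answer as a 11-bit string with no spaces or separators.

10011011100

s1 (pos 1,3,5,7,9,11,13,15): 1⊕1⊕0⊕1⊕1⊕1⊕1⊕0 = 0
s2 (pos 2,3,6,7,10,11,14,15): 1⊕1⊕0⊕1⊕0⊕1⊕0⊕0 = 0
s4 (pos 4,5,6,7,12,13,14,15): 0⊕0⊕0⊕1⊕1⊕1⊕0⊕0 = 1
s8 (pos 8,9,10,11,12,13,14,15): 0⊕1⊕0⊕1⊕1⊕1⊕0⊕0 = 0
Syndrome s8…s1 = 0100 → error at position 4.
Flip position 4: 111000101011100 → 111100101011100
Read data bits from positions 3,5,6,7,9,10,11,12,13,14,15: 10011011100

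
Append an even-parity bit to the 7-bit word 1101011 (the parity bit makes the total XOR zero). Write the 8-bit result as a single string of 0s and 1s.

XOR of the 7 data bits: 1⊕1⊕0⊕1⊕0⊕1⊕1 = 1
Parity bit = 1 (so all 8 bits XOR to 0).

11010111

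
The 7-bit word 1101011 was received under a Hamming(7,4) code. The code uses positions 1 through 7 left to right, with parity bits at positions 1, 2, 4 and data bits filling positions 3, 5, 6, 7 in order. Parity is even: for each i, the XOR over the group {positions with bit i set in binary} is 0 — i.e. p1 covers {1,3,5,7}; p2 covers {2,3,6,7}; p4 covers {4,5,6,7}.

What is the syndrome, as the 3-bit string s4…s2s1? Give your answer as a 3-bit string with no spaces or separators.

110

s1 (pos 1,3,5,7): 1⊕0⊕0⊕1 = 0
s2 (pos 2,3,6,7): 1⊕0⊕1⊕1 = 1
s4 (pos 4,5,6,7): 1⊕0⊕1⊕1 = 1
Syndrome s4…s1 = 110 → error at position 6.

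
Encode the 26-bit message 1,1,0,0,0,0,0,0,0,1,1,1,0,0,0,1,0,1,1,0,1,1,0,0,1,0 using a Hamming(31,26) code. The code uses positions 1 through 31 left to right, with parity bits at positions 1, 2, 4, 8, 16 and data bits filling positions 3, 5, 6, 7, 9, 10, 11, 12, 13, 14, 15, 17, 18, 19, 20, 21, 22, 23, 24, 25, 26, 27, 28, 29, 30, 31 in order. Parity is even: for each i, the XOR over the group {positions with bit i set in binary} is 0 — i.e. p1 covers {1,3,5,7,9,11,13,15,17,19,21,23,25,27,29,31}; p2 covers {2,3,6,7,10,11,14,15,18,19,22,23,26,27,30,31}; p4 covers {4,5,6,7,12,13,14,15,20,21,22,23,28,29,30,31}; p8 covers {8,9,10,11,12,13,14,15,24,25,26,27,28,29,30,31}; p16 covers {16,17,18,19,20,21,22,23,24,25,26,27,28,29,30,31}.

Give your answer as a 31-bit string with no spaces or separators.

1110100000000111100010110110010

Place data at non-parity positions: p1 p2 1 p4 1 0 0 p8 0 0 0 0 0 1 1 p16 1 0 0 0 1 0 1 1 0 1 1 0 0 1 0
p1 (pos 1,3,5,7,9,11,13,15,17,19,21,23,25,27,29,31): XOR of data positions = 1⊕1⊕0⊕0⊕0⊕0⊕1⊕1⊕0⊕1⊕1⊕0⊕1⊕0⊕0 = 1
p2 (pos 2,3,6,7,10,11,14,15,18,19,22,23,26,27,30,31): XOR of data positions = 1⊕0⊕0⊕0⊕0⊕1⊕1⊕0⊕0⊕0⊕1⊕1⊕1⊕1⊕0 = 1
p4 (pos 4,5,6,7,12,13,14,15,20,21,22,23,28,29,30,31): XOR of data positions = 1⊕0⊕0⊕0⊕0⊕1⊕1⊕0⊕1⊕0⊕1⊕0⊕0⊕1⊕0 = 0
p8 (pos 8,9,10,11,12,13,14,15,24,25,26,27,28,29,30,31): XOR of data positions = 0⊕0⊕0⊕0⊕0⊕1⊕1⊕1⊕0⊕1⊕1⊕0⊕0⊕1⊕0 = 0
p16 (pos 16,17,18,19,20,21,22,23,24,25,26,27,28,29,30,31): XOR of data positions = 1⊕0⊕0⊕0⊕1⊕0⊕1⊕1⊕0⊕1⊕1⊕0⊕0⊕1⊕0 = 1
Codeword: 1110100000000111100010110110010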